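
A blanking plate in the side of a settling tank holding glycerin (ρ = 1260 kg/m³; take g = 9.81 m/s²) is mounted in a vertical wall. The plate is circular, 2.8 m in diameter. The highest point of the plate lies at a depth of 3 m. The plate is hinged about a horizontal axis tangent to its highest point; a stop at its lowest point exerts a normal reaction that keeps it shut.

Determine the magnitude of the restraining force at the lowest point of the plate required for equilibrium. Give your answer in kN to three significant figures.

P ≈ 181 kN

γ = ρg = 1260 × 9.81 / 1000 = 12.3606 kN/m³.
The centroid is at the centre, 1.4 m below the top of the plate, so the centroid depth is h_c = 3 + 1.4 = 4.4 m.
A = π(1.4)² = 6.15752 m².
Resultant F = γ·h_c·A = 12.3606 × 4.4 × 6.15752 = 334.887 kN.
I_c = πr⁴/4 = π × 1.4⁴/4 = 3.01719 m⁴.
Centre of pressure: y_p = y_c + I_c/(y_c·A) = 4.4 + 3.01719/(4.4 × 6.15752) = 4.4 + 0.111364 = 4.51136 m along the plane.
The resultant acts 1.4 + 0.111364 = 1.51136 m (along the plate) below the hinge at the top edge, so the moment about the hinge is M = F × 1.51136 = 334.887 × 1.51136 = 506.135 kN·m.
A normal force at the bottom, 2.8 m from the hinge, must supply this moment: P = 506.135/2.8 = 180.763 kN.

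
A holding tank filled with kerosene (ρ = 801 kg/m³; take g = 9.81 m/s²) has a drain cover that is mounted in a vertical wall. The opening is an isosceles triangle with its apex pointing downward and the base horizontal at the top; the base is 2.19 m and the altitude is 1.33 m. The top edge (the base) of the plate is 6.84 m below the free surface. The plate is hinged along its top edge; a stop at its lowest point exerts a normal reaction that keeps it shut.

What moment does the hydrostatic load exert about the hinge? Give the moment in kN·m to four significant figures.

γ = ρg = 801 × 9.81 / 1000 = 7.85781 kN/m³.
With the apex down, the centroid sits h/3 = 1.33/3 = 0.443333 m below the base (the top edge), so the centroid depth is h_c = 6.84 + 0.443333 = 7.28333 m.
A = ½ × 2.19 × 1.33 = 1.45635 m².
Resultant F = γ·h_c·A = 7.85781 × 7.28333 × 1.45635 = 83.3484 kN.
I_c = b·h³/36 = 2.19 × 1.33³/36 = 0.143119 m⁴.
Centre of pressure: y_p = y_c + I_c/(y_c·A) = 7.28333 + 0.143119/(7.28333 × 1.45635) = 7.28333 + 0.0134928 = 7.29682 m along the plane.
The resultant acts 0.443333 + 0.0134928 = 0.456826 m (along the plate) below the hinge at the top edge, so the moment about the hinge is M = F × 0.456826 = 83.3484 × 0.456826 = 38.0757 kN·m.

M ≈ 38.08 kN·m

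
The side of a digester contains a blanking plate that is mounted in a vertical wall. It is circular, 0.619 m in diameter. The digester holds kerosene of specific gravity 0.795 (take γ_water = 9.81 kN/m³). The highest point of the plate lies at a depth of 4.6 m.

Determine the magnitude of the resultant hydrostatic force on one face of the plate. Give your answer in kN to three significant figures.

γ = 0.795 × 9.81 = 7.79895 kN/m³.
The centroid is at the centre, 0.3095 m below the top of the plate, so the centroid depth is h_c = 4.6 + 0.3095 = 4.9095 m.
A = π(0.3095)² = 0.300934 m².
Resultant F = γ·h_c·A = 7.79895 × 4.9095 × 0.300934 = 11.5224 kN.

F ≈ 11.5 kN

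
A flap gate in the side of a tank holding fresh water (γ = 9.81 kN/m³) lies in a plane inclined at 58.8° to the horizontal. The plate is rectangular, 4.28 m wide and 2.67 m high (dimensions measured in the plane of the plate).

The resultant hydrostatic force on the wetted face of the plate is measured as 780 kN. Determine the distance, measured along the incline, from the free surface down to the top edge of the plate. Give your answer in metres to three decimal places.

y_top ≈ 6.799 m

γ = 9.81 kN/m³.
A = 4.28 × 2.67 = 11.4276 m².
From F = γ·h_c·A, the centroid depth is h_c = 780/(9.81 × 11.4276) = 6.95778 m.
Let θ = 58.8° be the plate's angle to the horizontal; measure y along the incline from where the plane meets the free surface. Vertical depth h = y·sinθ with sinθ = 0.855364.
Along the incline, y_c = h_c/sinθ = 6.95778/0.855364 = 8.13429 m.
The centroid lies 2.67/2 = 1.335 m below the top edge, so the top edge sits at y_top = 8.13429 − 1.335 = 6.79929 m along the incline.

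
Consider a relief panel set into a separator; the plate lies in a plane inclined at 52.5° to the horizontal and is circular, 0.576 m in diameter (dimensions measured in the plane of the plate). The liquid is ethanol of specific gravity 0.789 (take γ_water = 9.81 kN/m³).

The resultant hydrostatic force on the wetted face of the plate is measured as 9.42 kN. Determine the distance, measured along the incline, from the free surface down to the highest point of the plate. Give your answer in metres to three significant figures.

γ = 0.789 × 9.81 = 7.74009 kN/m³.
A = π(0.288)² = 0.260576 m².
From F = γ·h_c·A, the centroid depth is h_c = 9.42/(7.74009 × 0.260576) = 4.67058 m.
Let θ = 52.5° be the plate's angle to the horizontal; measure y along the incline from where the plane meets the free surface. Vertical depth h = y·sinθ with sinθ = 0.793353.
Along the incline, y_c = h_c/sinθ = 4.67058/0.793353 = 5.88714 m.
The centroid is at the centre, 0.288 m below the top of the plate, so the highest point sits at y_top = 5.88714 − 0.288 = 5.59914 m along the incline.

y_top ≈ 5.60 m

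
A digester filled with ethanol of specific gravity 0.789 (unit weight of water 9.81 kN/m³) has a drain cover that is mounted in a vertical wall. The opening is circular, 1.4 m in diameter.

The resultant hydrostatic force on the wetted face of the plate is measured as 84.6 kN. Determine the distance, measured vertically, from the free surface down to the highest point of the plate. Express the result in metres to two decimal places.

γ = 0.789 × 9.81 = 7.74009 kN/m³.
A = π(0.7)² = 1.53938 m².
From F = γ·h_c·A, the centroid depth is h_c = 84.6/(7.74009 × 1.53938) = 7.10033 m.
The centroid is at the centre, 0.7 m below the top of the plate, so the highest point sits at h_top = 7.10033 − 0.7 = 6.40033 m below the surface.

d_top ≈ 6.40 m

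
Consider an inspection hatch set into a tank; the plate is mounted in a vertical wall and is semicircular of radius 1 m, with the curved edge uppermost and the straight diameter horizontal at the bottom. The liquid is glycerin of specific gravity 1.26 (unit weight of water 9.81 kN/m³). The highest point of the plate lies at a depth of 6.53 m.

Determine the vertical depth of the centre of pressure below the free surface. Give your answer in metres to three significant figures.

h_p = 7.12 m

γ = 1.26 × 9.81 = 12.3606 kN/m³.
The centroid lies 4r/(3π) = 0.424413 m above the diameter, so r − 4r/(3π) = 1 − 0.424413 = 0.575587 m below the topmost point, so the centroid depth is h_c = 6.53 + 0.575587 = 7.10559 m.
A = πr²/2 = π × 1²/2 = 1.5708 m².
Resultant F = γ·h_c·A = 12.3606 × 7.10559 × 1.5708 = 137.962 kN.
I_c = (π/8 − 8/(9π))·r⁴ = 0.109757 × 1⁴ = 0.109757 m⁴.
Centre of pressure: y_p = y_c + I_c/(y_c·A) = 7.10559 + 0.109757/(7.10559 × 1.5708) = 7.10559 + 0.00983357 = 7.11542 m along the plane.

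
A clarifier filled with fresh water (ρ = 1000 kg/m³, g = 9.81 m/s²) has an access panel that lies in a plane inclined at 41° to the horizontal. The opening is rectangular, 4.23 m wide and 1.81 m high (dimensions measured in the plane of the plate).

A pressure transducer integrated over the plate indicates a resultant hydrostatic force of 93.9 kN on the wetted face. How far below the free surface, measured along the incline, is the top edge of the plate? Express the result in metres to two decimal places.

y_top ≈ 1.00 m

γ = ρg = 1000 × 9.81 = 9810 N/m³ = 9.81 kN/m³.
A = 4.23 × 1.81 = 7.6563 m².
From F = γ·h_c·A, the centroid depth is h_c = 93.9/(9.81 × 7.6563) = 1.25019 m.
Let θ = 41° be the plate's angle to the horizontal; measure y along the incline from where the plane meets the free surface. Vertical depth h = y·sinθ with sinθ = 0.656059.
Along the incline, y_c = h_c/sinθ = 1.25019/0.656059 = 1.90561 m.
The centroid lies 1.81/2 = 0.905 m below the top edge, so the top edge sits at y_top = 1.90561 − 0.905 = 1.00061 m along the incline.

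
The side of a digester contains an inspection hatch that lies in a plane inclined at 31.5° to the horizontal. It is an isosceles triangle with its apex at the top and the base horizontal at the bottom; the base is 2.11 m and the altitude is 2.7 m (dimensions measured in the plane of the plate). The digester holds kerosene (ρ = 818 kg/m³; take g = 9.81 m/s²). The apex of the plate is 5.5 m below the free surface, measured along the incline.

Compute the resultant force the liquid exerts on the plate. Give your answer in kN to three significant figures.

γ = ρg = 818 × 9.81 / 1000 = 8.02458 kN/m³.
Let θ = 31.5° be the plate's angle to the horizontal; measure y along the incline from where the plane meets the free surface. Vertical depth h = y·sinθ with sinθ = 0.522499.
With the apex up, the centroid sits 2h/3 = 2 × 2.7/3 = 1.8 m below the apex, so y_c = 5.5 + 1.8 = 7.3 m and h_c = 7.3 × 0.522499 = 3.81424 m.
A = ½ × 2.11 × 2.7 = 2.8485 m².
Resultant F = γ·h_c·A = 8.02458 × 3.81424 × 2.8485 = 87.186 kN.

F ≈ 87.2 kN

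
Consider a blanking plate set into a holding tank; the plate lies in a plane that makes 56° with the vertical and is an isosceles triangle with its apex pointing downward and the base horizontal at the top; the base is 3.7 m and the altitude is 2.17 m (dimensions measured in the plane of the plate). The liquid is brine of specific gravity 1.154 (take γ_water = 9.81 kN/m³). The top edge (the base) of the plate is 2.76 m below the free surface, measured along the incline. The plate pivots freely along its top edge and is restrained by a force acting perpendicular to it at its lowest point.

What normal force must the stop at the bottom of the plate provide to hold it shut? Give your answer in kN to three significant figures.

P ≈ 32.6 kN

γ = 1.154 × 9.81 = 11.32074 kN/m³.
The plate makes 56° with the vertical, i.e. θ = 90° − 56° = 34° to the horizontal. Measuring y along the incline from the free-surface line, vertical depth h = y·sinθ with sinθ = 0.559193.
With the apex down, the centroid sits h/3 = 2.17/3 = 0.723333 m below the base (the top edge), so y_c = 2.76 + 0.723333 = 3.48333 m and h_c = 3.48333 × 0.559193 = 1.94785 m.
A = ½ × 3.7 × 2.17 = 4.0145 m².
Resultant F = γ·h_c·A = 11.32074 × 1.94785 × 4.0145 = 88.5242 kN.
I_c = b·h³/36 = 3.7 × 2.17³/36 = 1.05022 m⁴.
Centre of pressure: y_p = y_c + I_c/(y_c·A) = 3.48333 + 1.05022/(3.48333 × 4.0145) = 3.48333 + 0.0751025 = 3.55843 m along the plane.
The resultant acts 0.723333 + 0.0751025 = 0.798435 m (along the plate) below the hinge at the top edge, so the moment about the hinge is M = F × 0.798435 = 88.5242 × 0.798435 = 70.6808 kN·m.
A normal force at the bottom, 2.17 m from the hinge, must supply this moment: P = 70.6808/2.17 = 32.5718 kN.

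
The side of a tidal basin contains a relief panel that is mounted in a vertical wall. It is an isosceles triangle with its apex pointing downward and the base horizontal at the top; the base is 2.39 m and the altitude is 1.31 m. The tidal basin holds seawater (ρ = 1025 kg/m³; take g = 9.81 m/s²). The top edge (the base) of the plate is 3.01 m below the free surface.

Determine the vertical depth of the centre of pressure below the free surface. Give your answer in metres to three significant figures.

h_p = 3.47 m

γ = ρg = 1025 × 9.81 / 1000 = 10.05525 kN/m³.
With the apex down, the centroid sits h/3 = 1.31/3 = 0.436667 m below the base (the top edge), so the centroid depth is h_c = 3.01 + 0.436667 = 3.44667 m.
A = ½ × 2.39 × 1.31 = 1.56545 m².
Resultant F = γ·h_c·A = 10.05525 × 3.44667 × 1.56545 = 54.254 kN.
I_c = b·h³/36 = 2.39 × 1.31³/36 = 0.149248 m⁴.
Centre of pressure: y_p = y_c + I_c/(y_c·A) = 3.44667 + 0.149248/(3.44667 × 1.56545) = 3.44667 + 0.0276611 = 3.47433 m along the plane.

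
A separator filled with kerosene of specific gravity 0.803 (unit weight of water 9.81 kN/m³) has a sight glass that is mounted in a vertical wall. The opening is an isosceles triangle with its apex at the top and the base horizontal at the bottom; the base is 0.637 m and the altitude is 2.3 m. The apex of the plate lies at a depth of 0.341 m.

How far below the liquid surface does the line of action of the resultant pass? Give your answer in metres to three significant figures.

γ = 0.803 × 9.81 = 7.87743 kN/m³.
With the apex up, the centroid sits 2h/3 = 2 × 2.3/3 = 1.53333 m below the apex, so the centroid depth is h_c = 0.341 + 1.53333 = 1.87433 m.
A = ½ × 0.637 × 2.3 = 0.73255 m².
Resultant F = γ·h_c·A = 7.87743 × 1.87433 × 0.73255 = 10.816 kN.
I_c = b·h³/36 = 0.637 × 2.3³/36 = 0.215288 m⁴.
Centre of pressure: y_p = y_c + I_c/(y_c·A) = 1.87433 + 0.215288/(1.87433 × 0.73255) = 1.87433 + 0.156797 = 2.03113 m along the plane.

h_p = 2.03 m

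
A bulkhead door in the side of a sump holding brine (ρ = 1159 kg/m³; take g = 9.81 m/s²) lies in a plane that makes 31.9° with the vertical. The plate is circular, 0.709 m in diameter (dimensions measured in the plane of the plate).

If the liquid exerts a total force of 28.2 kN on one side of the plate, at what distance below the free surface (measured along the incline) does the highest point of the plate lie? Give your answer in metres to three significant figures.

γ = ρg = 1159 × 9.81 / 1000 = 11.36979 kN/m³.
A = π(0.3545)² = 0.394805 m².
From F = γ·h_c·A, the centroid depth is h_c = 28.2/(11.36979 × 0.394805) = 6.28223 m.
The plate makes 31.9° with the vertical, i.e. θ = 90° − 31.9° = 58.1° to the horizontal. Measuring y along the incline from the free-surface line, vertical depth h = y·sinθ with sinθ = 0.848972.
Along the incline, y_c = h_c/sinθ = 6.28223/0.848972 = 7.39981 m.
The centroid is at the centre, 0.3545 m below the top of the plate, so the highest point sits at y_top = 7.39981 − 0.3545 = 7.04531 m along the incline.

y_top ≈ 7.05 m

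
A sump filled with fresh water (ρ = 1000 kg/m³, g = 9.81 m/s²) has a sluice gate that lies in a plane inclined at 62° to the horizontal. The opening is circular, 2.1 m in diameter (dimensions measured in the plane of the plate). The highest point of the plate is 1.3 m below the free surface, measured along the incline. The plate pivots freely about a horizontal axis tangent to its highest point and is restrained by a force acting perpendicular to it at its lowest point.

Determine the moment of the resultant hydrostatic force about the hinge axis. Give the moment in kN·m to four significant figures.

M ≈ 82.30 kN·m

γ = ρg = 1000 × 9.81 = 9810 N/m³ = 9.81 kN/m³.
Let θ = 62° be the plate's angle to the horizontal; measure y along the incline from where the plane meets the free surface. Vertical depth h = y·sinθ with sinθ = 0.882948.
The centroid is at the centre, 1.05 m below the top of the plate, so y_c = 1.3 + 1.05 = 2.35 m and h_c = 2.35 × 0.882948 = 2.07493 m.
A = π(1.05)² = 3.46361 m².
Resultant F = γ·h_c·A = 9.81 × 2.07493 × 3.46361 = 70.502 kN.
I_c = πr⁴/4 = π × 1.05⁴/4 = 0.954656 m⁴.
Centre of pressure: y_p = y_c + I_c/(y_c·A) = 2.35 + 0.954656/(2.35 × 3.46361) = 2.35 + 0.117287 = 2.46729 m along the plane.
The resultant acts 1.05 + 0.117287 = 1.16729 m (along the plate) below the hinge at the top edge, so the moment about the hinge is M = F × 1.16729 = 70.502 × 1.16729 = 82.2963 kN·m.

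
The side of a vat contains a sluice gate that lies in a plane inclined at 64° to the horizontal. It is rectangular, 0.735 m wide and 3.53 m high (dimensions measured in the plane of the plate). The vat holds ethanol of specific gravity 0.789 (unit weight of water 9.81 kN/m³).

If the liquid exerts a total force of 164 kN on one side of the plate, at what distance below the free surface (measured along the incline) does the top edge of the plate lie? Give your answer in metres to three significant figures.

γ = 0.789 × 9.81 = 7.74009 kN/m³.
A = 0.735 × 3.53 = 2.59455 m².
From F = γ·h_c·A, the centroid depth is h_c = 164/(7.74009 × 2.59455) = 8.1665 m.
Let θ = 64° be the plate's angle to the horizontal; measure y along the incline from where the plane meets the free surface. Vertical depth h = y·sinθ with sinθ = 0.898794.
Along the incline, y_c = h_c/sinθ = 8.1665/0.898794 = 9.08606 m.
The centroid lies 3.53/2 = 1.765 m below the top edge, so the top edge sits at y_top = 9.08606 − 1.765 = 7.32106 m along the incline.

y_top ≈ 7.32 m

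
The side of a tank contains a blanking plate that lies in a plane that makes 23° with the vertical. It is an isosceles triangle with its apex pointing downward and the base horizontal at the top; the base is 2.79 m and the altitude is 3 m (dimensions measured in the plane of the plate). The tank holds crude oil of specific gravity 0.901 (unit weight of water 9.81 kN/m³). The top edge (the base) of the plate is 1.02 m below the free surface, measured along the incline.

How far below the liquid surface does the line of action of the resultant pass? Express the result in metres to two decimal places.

γ = 0.901 × 9.81 = 8.83881 kN/m³.
The plate makes 23° with the vertical, i.e. θ = 90° − 23° = 67° to the horizontal. Measuring y along the incline from the free-surface line, vertical depth h = y·sinθ with sinθ = 0.920505.
With the apex down, the centroid sits h/3 = 3/3 = 1 m below the base (the top edge), so y_c = 1.02 + 1 = 2.02 m and h_c = 2.02 × 0.920505 = 1.85942 m.
A = ½ × 2.79 × 3 = 4.185 m².
Resultant F = γ·h_c·A = 8.83881 × 1.85942 × 4.185 = 68.7807 kN.
I_c = b·h³/36 = 2.79 × 3³/36 = 2.0925 m⁴.
Centre of pressure: y_p = y_c + I_c/(y_c·A) = 2.02 + 2.0925/(2.02 × 4.185) = 2.02 + 0.247525 = 2.26753 m along the plane.
Vertically, h_p = y_p·sinθ = 2.26753 × 0.920505 = 2.08727 m.

h_p = 2.09 m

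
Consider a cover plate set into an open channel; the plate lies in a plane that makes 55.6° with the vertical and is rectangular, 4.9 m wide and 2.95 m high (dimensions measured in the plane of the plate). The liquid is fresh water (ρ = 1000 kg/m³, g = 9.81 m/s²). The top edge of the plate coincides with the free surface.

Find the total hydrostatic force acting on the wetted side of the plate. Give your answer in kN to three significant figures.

γ = ρg = 1000 × 9.81 = 9810 N/m³ = 9.81 kN/m³.
The plate makes 55.6° with the vertical, i.e. θ = 90° − 55.6° = 34.4° to the horizontal. Measuring y along the incline from the free-surface line, vertical depth h = y·sinθ with sinθ = 0.564967.
The centroid lies 2.95/2 = 1.475 m below the top edge, so y_c = 1.475 m and h_c = 1.475 × 0.564967 = 0.833326 m.
A = 4.9 × 2.95 = 14.455 m².
Resultant F = γ·h_c·A = 9.81 × 0.833326 × 14.455 = 118.169 kN.

F ≈ 118 kN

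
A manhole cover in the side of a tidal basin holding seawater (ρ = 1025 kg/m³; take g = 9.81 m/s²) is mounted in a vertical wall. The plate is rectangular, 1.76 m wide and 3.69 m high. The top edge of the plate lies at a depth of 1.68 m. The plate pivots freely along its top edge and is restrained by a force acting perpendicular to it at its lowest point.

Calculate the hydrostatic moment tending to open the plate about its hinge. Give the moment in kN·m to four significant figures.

M ≈ 498.8 kN·m

γ = ρg = 1025 × 9.81 / 1000 = 10.05525 kN/m³.
The centroid lies 3.69/2 = 1.845 m below the top edge, so the centroid depth is h_c = 1.68 + 1.845 = 3.525 m.
A = 1.76 × 3.69 = 6.4944 m².
Resultant F = γ·h_c·A = 10.05525 × 3.525 × 6.4944 = 230.192 kN.
I_c = b·h³/12 = 1.76 × 3.69³/12 = 7.36903 m⁴.
Centre of pressure: y_p = y_c + I_c/(y_c·A) = 3.525 + 7.36903/(3.525 × 6.4944) = 3.525 + 0.321893 = 3.84689 m along the plane.
The resultant acts 1.845 + 0.321893 = 2.16689 m (along the plate) below the hinge at the top edge, so the moment about the hinge is M = F × 2.16689 = 230.192 × 2.16689 = 498.801 kN·m.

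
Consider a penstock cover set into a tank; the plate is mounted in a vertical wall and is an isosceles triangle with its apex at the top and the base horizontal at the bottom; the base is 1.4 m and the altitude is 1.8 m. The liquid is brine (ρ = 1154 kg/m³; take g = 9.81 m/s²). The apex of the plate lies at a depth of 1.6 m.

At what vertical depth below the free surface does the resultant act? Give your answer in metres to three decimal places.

h_p = 2.864 m

γ = ρg = 1154 × 9.81 / 1000 = 11.32074 kN/m³.
With the apex up, the centroid sits 2h/3 = 2 × 1.8/3 = 1.2 m below the apex, so the centroid depth is h_c = 1.6 + 1.2 = 2.8 m.
A = ½ × 1.4 × 1.8 = 1.26 m².
Resultant F = γ·h_c·A = 11.32074 × 2.8 × 1.26 = 39.9396 kN.
I_c = b·h³/36 = 1.4 × 1.8³/36 = 0.2268 m⁴.
Centre of pressure: y_p = y_c + I_c/(y_c·A) = 2.8 + 0.2268/(2.8 × 1.26) = 2.8 + 0.0642857 = 2.86429 m along the plane.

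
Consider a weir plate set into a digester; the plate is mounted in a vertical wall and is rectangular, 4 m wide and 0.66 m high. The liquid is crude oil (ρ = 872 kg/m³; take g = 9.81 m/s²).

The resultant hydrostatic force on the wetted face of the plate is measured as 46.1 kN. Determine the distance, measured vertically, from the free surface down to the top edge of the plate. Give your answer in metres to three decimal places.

γ = ρg = 872 × 9.81 / 1000 = 8.55432 kN/m³.
A = 4 × 0.66 = 2.64 m².
From F = γ·h_c·A, the centroid depth is h_c = 46.1/(8.55432 × 2.64) = 2.04132 m.
The centroid lies 0.66/2 = 0.33 m below the top edge, so the top edge sits at h_top = 2.04132 − 0.33 = 1.71132 m below the surface.

d_top ≈ 1.711 m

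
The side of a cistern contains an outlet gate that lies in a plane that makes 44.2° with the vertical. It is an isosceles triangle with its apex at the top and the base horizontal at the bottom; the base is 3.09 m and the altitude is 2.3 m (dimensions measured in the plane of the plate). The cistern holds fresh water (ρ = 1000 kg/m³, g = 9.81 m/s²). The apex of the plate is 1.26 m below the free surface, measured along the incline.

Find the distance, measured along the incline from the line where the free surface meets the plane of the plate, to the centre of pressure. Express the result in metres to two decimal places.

y_p = 2.90 m

γ = ρg = 1000 × 9.81 = 9810 N/m³ = 9.81 kN/m³.
The plate makes 44.2° with the vertical, i.e. θ = 90° − 44.2° = 45.8° to the horizontal. Measuring y along the incline from the free-surface line, vertical depth h = y·sinθ with sinθ = 0.716911.
With the apex up, the centroid sits 2h/3 = 2 × 2.3/3 = 1.53333 m below the apex, so y_c = 1.26 + 1.53333 = 2.79333 m and h_c = 2.79333 × 0.716911 = 2.00257 m.
A = ½ × 3.09 × 2.3 = 3.5535 m².
Resultant F = γ·h_c·A = 9.81 × 2.00257 × 3.5535 = 69.8093 kN.
I_c = b·h³/36 = 3.09 × 2.3³/36 = 1.04433 m⁴.
Centre of pressure: y_p = y_c + I_c/(y_c·A) = 2.79333 + 1.04433/(2.79333 × 3.5535) = 2.79333 + 0.105211 = 2.89854 m along the plane.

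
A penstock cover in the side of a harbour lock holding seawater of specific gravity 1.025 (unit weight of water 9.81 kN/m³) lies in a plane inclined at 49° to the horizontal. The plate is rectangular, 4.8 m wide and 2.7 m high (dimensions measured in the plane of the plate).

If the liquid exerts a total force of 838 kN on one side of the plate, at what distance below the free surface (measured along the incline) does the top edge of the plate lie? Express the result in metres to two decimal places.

γ = 1.025 × 9.81 = 10.05525 kN/m³.
A = 4.8 × 2.7 = 12.96 m².
From F = γ·h_c·A, the centroid depth is h_c = 838/(10.05525 × 12.96) = 6.43052 m.
Let θ = 49° be the plate's angle to the horizontal; measure y along the incline from where the plane meets the free surface. Vertical depth h = y·sinθ with sinθ = 0.754710.
Along the incline, y_c = h_c/sinθ = 6.43052/0.754710 = 8.52052 m.
The centroid lies 2.7/2 = 1.35 m below the top edge, so the top edge sits at y_top = 8.52052 − 1.35 = 7.17052 m along the incline.

y_top ≈ 7.17 m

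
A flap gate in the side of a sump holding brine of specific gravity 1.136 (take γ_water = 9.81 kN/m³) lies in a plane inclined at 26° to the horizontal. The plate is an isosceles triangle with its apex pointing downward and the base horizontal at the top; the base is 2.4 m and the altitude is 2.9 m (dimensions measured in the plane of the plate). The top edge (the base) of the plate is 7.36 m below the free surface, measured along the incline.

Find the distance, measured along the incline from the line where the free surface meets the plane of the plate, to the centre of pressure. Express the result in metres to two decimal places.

γ = 1.136 × 9.81 = 11.14416 kN/m³.
Let θ = 26° be the plate's angle to the horizontal; measure y along the incline from where the plane meets the free surface. Vertical depth h = y·sinθ with sinθ = 0.438371.
With the apex down, the centroid sits h/3 = 2.9/3 = 0.966667 m below the base (the top edge), so y_c = 7.36 + 0.966667 = 8.32667 m and h_c = 8.32667 × 0.438371 = 3.65017 m.
A = ½ × 2.4 × 2.9 = 3.48 m².
Resultant F = γ·h_c·A = 11.14416 × 3.65017 × 3.48 = 141.56 kN.
I_c = b·h³/36 = 2.4 × 2.9³/36 = 1.62593 m⁴.
Centre of pressure: y_p = y_c + I_c/(y_c·A) = 8.32667 + 1.62593/(8.32667 × 3.48) = 8.32667 + 0.0561114 = 8.38278 m along the plane.

y_p = 8.38 m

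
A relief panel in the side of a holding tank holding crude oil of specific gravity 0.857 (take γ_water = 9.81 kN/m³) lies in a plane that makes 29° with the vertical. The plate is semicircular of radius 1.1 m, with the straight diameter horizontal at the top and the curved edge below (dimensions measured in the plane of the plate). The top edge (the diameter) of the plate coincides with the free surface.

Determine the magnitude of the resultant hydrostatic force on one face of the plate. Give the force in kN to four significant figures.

γ = 0.857 × 9.81 = 8.40717 kN/m³.
The plate makes 29° with the vertical, i.e. θ = 90° − 29° = 61° to the horizontal. Measuring y along the incline from the free-surface line, vertical depth h = y·sinθ with sinθ = 0.874620.
The centroid of a semicircle lies 4r/(3π) = 0.466854 m from the diameter, here below the top edge, so y_c = 0.466854 m and h_c = 0.466854 × 0.874620 = 0.40832 m.
A = πr²/2 = π × 1.1²/2 = 1.90066 m².
Resultant F = γ·h_c·A = 8.40717 × 0.40832 × 1.90066 = 6.52462 kN.

F ≈ 6.525 kN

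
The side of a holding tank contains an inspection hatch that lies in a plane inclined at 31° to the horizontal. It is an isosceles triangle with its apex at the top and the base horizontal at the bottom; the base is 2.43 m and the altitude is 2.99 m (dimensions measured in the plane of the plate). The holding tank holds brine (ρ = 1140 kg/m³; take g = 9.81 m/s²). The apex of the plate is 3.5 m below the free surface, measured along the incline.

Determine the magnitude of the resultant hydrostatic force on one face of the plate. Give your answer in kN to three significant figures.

F ≈ 115 kN

γ = ρg = 1140 × 9.81 / 1000 = 11.1834 kN/m³.
Let θ = 31° be the plate's angle to the horizontal; measure y along the incline from where the plane meets the free surface. Vertical depth h = y·sinθ with sinθ = 0.515038.
With the apex up, the centroid sits 2h/3 = 2 × 2.99/3 = 1.99333 m below the apex, so y_c = 3.5 + 1.99333 = 5.49333 m and h_c = 5.49333 × 0.515038 = 2.82927 m.
A = ½ × 2.43 × 2.99 = 3.63285 m².
Resultant F = γ·h_c·A = 11.1834 × 2.82927 × 3.63285 = 114.946 kN.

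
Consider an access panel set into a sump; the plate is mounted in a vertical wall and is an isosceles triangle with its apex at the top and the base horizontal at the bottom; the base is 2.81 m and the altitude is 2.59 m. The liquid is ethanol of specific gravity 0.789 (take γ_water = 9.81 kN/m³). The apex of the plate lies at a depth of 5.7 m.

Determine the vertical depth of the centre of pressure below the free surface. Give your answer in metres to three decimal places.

γ = 0.789 × 9.81 = 7.74009 kN/m³.
With the apex up, the centroid sits 2h/3 = 2 × 2.59/3 = 1.72667 m below the apex, so the centroid depth is h_c = 5.7 + 1.72667 = 7.42667 m.
A = ½ × 2.81 × 2.59 = 3.63895 m².
Resultant F = γ·h_c·A = 7.74009 × 7.42667 × 3.63895 = 209.178 kN.
I_c = b·h³/36 = 2.81 × 2.59³/36 = 1.35614 m⁴.
Centre of pressure: y_p = y_c + I_c/(y_c·A) = 7.42667 + 1.35614/(7.42667 × 3.63895) = 7.42667 + 0.0501804 = 7.47685 m along the plane.

h_p = 7.477 m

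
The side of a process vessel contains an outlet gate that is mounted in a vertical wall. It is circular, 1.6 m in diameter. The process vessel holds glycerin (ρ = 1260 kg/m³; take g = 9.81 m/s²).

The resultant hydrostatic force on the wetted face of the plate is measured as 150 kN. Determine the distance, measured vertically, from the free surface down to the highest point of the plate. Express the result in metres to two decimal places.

γ = ρg = 1260 × 9.81 / 1000 = 12.3606 kN/m³.
A = π(0.8)² = 2.01062 m².
From F = γ·h_c·A, the centroid depth is h_c = 150/(12.3606 × 2.01062) = 6.03562 m.
The centroid is at the centre, 0.8 m below the top of the plate, so the highest point sits at h_top = 6.03562 − 0.8 = 5.23562 m below the surface.

d_top ≈ 5.24 m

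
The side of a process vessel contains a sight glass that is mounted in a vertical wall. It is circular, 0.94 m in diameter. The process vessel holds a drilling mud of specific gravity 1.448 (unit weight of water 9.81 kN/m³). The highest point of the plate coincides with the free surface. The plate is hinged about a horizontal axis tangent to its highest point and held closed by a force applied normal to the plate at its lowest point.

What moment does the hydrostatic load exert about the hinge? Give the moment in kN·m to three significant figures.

γ = 1.448 × 9.81 = 14.20488 kN/m³.
The centroid is at the centre, 0.47 m below the top of the plate, so the centroid depth is h_c = 0.47 m.
A = π(0.47)² = 0.693978 m².
Resultant F = γ·h_c·A = 14.20488 × 0.47 × 0.693978 = 4.6332 kN.
I_c = πr⁴/4 = π × 0.47⁴/4 = 0.0383249 m⁴.
Centre of pressure: y_p = y_c + I_c/(y_c·A) = 0.47 + 0.0383249/(0.47 × 0.693978) = 0.47 + 0.1175 = 0.5875 m along the plane.
The resultant acts 0.47 + 0.1175 = 0.5875 m (along the plate) below the hinge at the top edge, so the moment about the hinge is M = F × 0.5875 = 4.6332 × 0.5875 = 2.72201 kN·m.

M ≈ 2.72 kN·m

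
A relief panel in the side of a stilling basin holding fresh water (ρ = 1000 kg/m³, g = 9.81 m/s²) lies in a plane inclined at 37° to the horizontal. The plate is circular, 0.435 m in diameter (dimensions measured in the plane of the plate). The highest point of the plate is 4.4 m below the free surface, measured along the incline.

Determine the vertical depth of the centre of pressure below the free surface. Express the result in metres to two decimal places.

γ = ρg = 1000 × 9.81 = 9810 N/m³ = 9.81 kN/m³.
Let θ = 37° be the plate's angle to the horizontal; measure y along the incline from where the plane meets the free surface. Vertical depth h = y·sinθ with sinθ = 0.601815.
The centroid is at the centre, 0.2175 m below the top of the plate, so y_c = 4.4 + 0.2175 = 4.6175 m and h_c = 4.6175 × 0.601815 = 2.77888 m.
A = π(0.2175)² = 0.148617 m².
Resultant F = γ·h_c·A = 9.81 × 2.77888 × 0.148617 = 4.05142 kN.
I_c = πr⁴/4 = π × 0.2175⁴/4 = 0.00175763 m⁴.
Centre of pressure: y_p = y_c + I_c/(y_c·A) = 4.6175 + 0.00175763/(4.6175 × 0.148617) = 4.6175 + 0.00256125 = 4.62006 m along the plane.
Vertically, h_p = y_p·sinθ = 4.62006 × 0.601815 = 2.78042 m.

h_p = 2.78 m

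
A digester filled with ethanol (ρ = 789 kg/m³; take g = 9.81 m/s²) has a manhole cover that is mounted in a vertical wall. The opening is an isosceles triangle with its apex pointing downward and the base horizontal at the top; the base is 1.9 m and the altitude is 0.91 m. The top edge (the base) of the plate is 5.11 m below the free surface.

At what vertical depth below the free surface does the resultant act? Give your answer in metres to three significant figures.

h_p = 5.42 m

γ = ρg = 789 × 9.81 / 1000 = 7.74009 kN/m³.
With the apex down, the centroid sits h/3 = 0.91/3 = 0.303333 m below the base (the top edge), so the centroid depth is h_c = 5.11 + 0.303333 = 5.41333 m.
A = ½ × 1.9 × 0.91 = 0.8645 m².
Resultant F = γ·h_c·A = 7.74009 × 5.41333 × 0.8645 = 36.2223 kN.
I_c = b·h³/36 = 1.9 × 0.91³/36 = 0.0397718 m⁴.
Centre of pressure: y_p = y_c + I_c/(y_c·A) = 5.41333 + 0.0397718/(5.41333 × 0.8645) = 5.41333 + 0.00849857 = 5.42183 m along the plane.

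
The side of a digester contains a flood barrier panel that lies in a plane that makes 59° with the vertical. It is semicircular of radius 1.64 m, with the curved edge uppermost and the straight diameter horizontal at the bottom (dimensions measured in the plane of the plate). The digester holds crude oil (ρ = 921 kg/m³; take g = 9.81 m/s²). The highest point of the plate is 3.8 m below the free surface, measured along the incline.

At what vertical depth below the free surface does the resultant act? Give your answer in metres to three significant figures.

h_p = 2.46 m

γ = ρg = 921 × 9.81 / 1000 = 9.03501 kN/m³.
The plate makes 59° with the vertical, i.e. θ = 90° − 59° = 31° to the horizontal. Measuring y along the incline from the free-surface line, vertical depth h = y·sinθ with sinθ = 0.515038.
The centroid lies 4r/(3π) = 0.696038 m above the diameter, so r − 4r/(3π) = 1.64 − 0.696038 = 0.943962 m below the topmost point, so y_c = 3.8 + 0.943962 = 4.74396 m and h_c = 4.74396 × 0.515038 = 2.44332 m.
A = πr²/2 = π × 1.64²/2 = 4.22481 m².
Resultant F = γ·h_c·A = 9.03501 × 2.44332 × 4.22481 = 93.2645 kN.
I_c = (π/8 − 8/(9π))·r⁴ = 0.109757 × 1.64⁴ = 0.793976 m⁴.
Centre of pressure: y_p = y_c + I_c/(y_c·A) = 4.74396 + 0.793976/(4.74396 × 4.22481) = 4.74396 + 0.039615 = 4.78358 m along the plane.
Vertically, h_p = y_p·sinθ = 4.78358 × 0.515038 = 2.46373 m.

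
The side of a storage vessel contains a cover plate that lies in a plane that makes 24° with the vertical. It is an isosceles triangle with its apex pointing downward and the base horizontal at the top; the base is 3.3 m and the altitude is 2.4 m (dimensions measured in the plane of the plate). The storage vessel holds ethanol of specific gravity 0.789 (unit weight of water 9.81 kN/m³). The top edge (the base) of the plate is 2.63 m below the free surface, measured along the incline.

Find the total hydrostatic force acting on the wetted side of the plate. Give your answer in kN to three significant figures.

γ = 0.789 × 9.81 = 7.74009 kN/m³.
The plate makes 24° with the vertical, i.e. θ = 90° − 24° = 66° to the horizontal. Measuring y along the incline from the free-surface line, vertical depth h = y·sinθ with sinθ = 0.913545.
With the apex down, the centroid sits h/3 = 2.4/3 = 0.8 m below the base (the top edge), so y_c = 2.63 + 0.8 = 3.43 m and h_c = 3.43 × 0.913545 = 3.13346 m.
A = ½ × 3.3 × 2.4 = 3.96 m².
Resultant F = γ·h_c·A = 7.74009 × 3.13346 × 3.96 = 96.0429 kN.

F ≈ 96.0 kN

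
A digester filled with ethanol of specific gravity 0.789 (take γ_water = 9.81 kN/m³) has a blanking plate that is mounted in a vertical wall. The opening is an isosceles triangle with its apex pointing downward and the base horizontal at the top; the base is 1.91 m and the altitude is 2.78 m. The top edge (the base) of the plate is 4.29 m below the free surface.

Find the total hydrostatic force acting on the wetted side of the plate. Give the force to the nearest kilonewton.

F ≈ 107 kN

γ = 0.789 × 9.81 = 7.74009 kN/m³.
With the apex down, the centroid sits h/3 = 2.78/3 = 0.926667 m below the base (the top edge), so the centroid depth is h_c = 4.29 + 0.926667 = 5.21667 m.
A = ½ × 1.91 × 2.78 = 2.6549 m².
Resultant F = γ·h_c·A = 7.74009 × 5.21667 × 2.6549 = 107.198 kN.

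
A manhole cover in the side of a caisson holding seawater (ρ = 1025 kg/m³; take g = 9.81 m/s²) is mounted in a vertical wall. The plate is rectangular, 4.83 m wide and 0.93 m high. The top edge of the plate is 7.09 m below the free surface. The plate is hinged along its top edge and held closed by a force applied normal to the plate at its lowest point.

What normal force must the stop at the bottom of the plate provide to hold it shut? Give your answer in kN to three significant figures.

P ≈ 174 kN

γ = ρg = 1025 × 9.81 / 1000 = 10.05525 kN/m³.
The centroid lies 0.93/2 = 0.465 m below the top edge, so the centroid depth is h_c = 7.09 + 0.465 = 7.555 m.
A = 4.83 × 0.93 = 4.4919 m².
Resultant F = γ·h_c·A = 10.05525 × 7.555 × 4.4919 = 341.238 kN.
I_c = b·h³/12 = 4.83 × 0.93³/12 = 0.323754 m⁴.
Centre of pressure: y_p = y_c + I_c/(y_c·A) = 7.555 + 0.323754/(7.555 × 4.4919) = 7.555 + 0.00954005 = 7.56454 m along the plane.
The resultant acts 0.465 + 0.00954005 = 0.47454 m (along the plate) below the hinge at the top edge, so the moment about the hinge is M = F × 0.47454 = 341.238 × 0.47454 = 161.931 kN·m.
A normal force at the bottom, 0.93 m from the hinge, must supply this moment: P = 161.931/0.93 = 174.119 kN.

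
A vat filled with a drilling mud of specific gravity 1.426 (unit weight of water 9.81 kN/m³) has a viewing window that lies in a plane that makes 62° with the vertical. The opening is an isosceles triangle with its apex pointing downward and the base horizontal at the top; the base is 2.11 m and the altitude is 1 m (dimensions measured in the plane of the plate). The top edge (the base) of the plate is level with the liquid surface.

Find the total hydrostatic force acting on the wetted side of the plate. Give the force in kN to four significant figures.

γ = 1.426 × 9.81 = 13.98906 kN/m³.
The plate makes 62° with the vertical, i.e. θ = 90° − 62° = 28° to the horizontal. Measuring y along the incline from the free-surface line, vertical depth h = y·sinθ with sinθ = 0.469472.
With the apex down, the centroid sits h/3 = 1/3 = 0.333333 m below the base (the top edge), so y_c = 0.333333 m and h_c = 0.333333 × 0.469472 = 0.156491 m.
A = ½ × 2.11 × 1 = 1.055 m².
Resultant F = γ·h_c·A = 13.98906 × 0.156491 × 1.055 = 2.30957 kN.

F ≈ 2.310 kN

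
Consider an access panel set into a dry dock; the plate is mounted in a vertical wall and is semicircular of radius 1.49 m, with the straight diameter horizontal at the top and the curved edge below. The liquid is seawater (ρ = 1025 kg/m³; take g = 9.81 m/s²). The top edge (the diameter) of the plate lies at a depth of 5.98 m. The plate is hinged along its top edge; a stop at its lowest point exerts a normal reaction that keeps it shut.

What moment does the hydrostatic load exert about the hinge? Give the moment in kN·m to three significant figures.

γ = ρg = 1025 × 9.81 / 1000 = 10.05525 kN/m³.
The centroid of a semicircle lies 4r/(3π) = 0.632376 m from the diameter, here below the top edge, so the centroid depth is h_c = 5.98 + 0.632376 = 6.61238 m.
A = πr²/2 = π × 1.49²/2 = 3.48732 m².
Resultant F = γ·h_c·A = 10.05525 × 6.61238 × 3.48732 = 231.869 kN.
I_c = (π/8 − 8/(9π))·r⁴ = 0.109757 × 1.49⁴ = 0.540975 m⁴.
Centre of pressure: y_p = y_c + I_c/(y_c·A) = 6.61238 + 0.540975/(6.61238 × 3.48732) = 6.61238 + 0.02346 = 6.63584 m along the plane.
The resultant acts 0.632376 + 0.02346 = 0.655836 m (along the plate) below the hinge at the top edge, so the moment about the hinge is M = F × 0.655836 = 231.869 × 0.655836 = 152.068 kN·m.

M ≈ 152 kN·m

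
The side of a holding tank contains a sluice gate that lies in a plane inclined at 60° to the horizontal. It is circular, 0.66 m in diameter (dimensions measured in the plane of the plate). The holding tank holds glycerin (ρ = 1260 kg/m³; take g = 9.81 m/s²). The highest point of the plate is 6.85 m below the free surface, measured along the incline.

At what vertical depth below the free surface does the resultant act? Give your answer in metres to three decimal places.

γ = ρg = 1260 × 9.81 / 1000 = 12.3606 kN/m³.
Let θ = 60° be the plate's angle to the horizontal; measure y along the incline from where the plane meets the free surface. Vertical depth h = y·sinθ with sinθ = 0.866025.
The centroid is at the centre, 0.33 m below the top of the plate, so y_c = 6.85 + 0.33 = 7.18 m and h_c = 7.18 × 0.866025 = 6.21806 m.
A = π(0.33)² = 0.342119 m².
Resultant F = γ·h_c·A = 12.3606 × 6.21806 × 0.342119 = 26.2949 kN.
I_c = πr⁴/4 = π × 0.33⁴/4 = 0.0093142 m⁴.
Centre of pressure: y_p = y_c + I_c/(y_c·A) = 7.18 + 0.0093142/(7.18 × 0.342119) = 7.18 + 0.00379179 = 7.18379 m along the plane.
Vertically, h_p = y_p·sinθ = 7.18379 × 0.866025 = 6.22134 m.

h_p = 6.221 m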